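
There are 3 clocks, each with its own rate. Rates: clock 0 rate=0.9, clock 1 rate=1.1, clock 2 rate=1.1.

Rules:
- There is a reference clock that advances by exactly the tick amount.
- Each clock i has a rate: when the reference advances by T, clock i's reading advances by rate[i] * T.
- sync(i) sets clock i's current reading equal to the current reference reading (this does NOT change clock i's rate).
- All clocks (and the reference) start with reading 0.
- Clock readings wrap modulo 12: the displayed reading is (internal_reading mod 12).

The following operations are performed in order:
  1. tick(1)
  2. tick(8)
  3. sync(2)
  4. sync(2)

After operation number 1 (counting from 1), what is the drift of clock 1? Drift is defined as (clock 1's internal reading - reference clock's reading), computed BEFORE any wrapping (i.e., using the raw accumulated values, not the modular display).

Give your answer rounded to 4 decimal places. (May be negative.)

Answer: 0.1000

Derivation:
After op 1 tick(1): ref=1.0000 raw=[0.9000 1.1000 1.1000]
Drift of clock 1 after op 1: 1.1000 - 1.0000 = 0.1000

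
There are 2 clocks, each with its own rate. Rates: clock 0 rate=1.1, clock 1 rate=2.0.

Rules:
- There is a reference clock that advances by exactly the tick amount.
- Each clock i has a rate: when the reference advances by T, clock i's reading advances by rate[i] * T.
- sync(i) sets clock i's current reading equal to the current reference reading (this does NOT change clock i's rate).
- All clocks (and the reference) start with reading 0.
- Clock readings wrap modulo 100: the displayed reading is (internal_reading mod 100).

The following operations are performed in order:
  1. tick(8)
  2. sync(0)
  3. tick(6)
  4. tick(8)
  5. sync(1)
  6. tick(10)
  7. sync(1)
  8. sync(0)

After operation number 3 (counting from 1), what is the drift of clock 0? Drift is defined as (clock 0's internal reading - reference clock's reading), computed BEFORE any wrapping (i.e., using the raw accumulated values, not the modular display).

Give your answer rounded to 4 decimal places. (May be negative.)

Answer: 0.6000

Derivation:
After op 1 tick(8): ref=8.0000 raw=[8.8000 16.0000]
After op 2 sync(0): ref=8.0000 raw=[8.0000 16.0000]
After op 3 tick(6): ref=14.0000 raw=[14.6000 28.0000]
Drift of clock 0 after op 3: 14.6000 - 14.0000 = 0.6000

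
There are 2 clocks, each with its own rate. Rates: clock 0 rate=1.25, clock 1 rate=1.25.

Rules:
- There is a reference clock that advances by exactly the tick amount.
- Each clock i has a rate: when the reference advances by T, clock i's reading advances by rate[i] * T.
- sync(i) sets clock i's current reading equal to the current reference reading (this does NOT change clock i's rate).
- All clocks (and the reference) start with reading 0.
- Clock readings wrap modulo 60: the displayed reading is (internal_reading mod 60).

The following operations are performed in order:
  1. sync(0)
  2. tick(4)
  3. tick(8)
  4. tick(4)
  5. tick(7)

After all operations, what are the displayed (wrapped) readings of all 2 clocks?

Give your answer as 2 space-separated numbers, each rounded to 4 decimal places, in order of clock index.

After op 1 sync(0): ref=0.0000 raw=[0.0000 0.0000]
After op 2 tick(4): ref=4.0000 raw=[5.0000 5.0000]
After op 3 tick(8): ref=12.0000 raw=[15.0000 15.0000]
After op 4 tick(4): ref=16.0000 raw=[20.0000 20.0000]
After op 5 tick(7): ref=23.0000 raw=[28.7500 28.7500]
Wrap final raw readings (mod 60): 28.7500 mod 60 = 28.7500; 28.7500 mod 60 = 28.7500

Answer: 28.7500 28.7500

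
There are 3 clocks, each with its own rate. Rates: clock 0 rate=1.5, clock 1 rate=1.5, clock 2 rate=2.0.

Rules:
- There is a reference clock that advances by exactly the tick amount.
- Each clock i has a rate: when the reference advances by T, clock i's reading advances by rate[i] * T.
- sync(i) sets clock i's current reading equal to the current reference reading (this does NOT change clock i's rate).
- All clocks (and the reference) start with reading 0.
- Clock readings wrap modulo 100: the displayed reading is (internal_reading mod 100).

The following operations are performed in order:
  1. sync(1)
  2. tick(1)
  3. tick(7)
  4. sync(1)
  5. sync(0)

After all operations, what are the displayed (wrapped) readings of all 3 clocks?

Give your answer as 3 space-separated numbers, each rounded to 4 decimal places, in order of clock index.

Answer: 8.0000 8.0000 16.0000

Derivation:
After op 1 sync(1): ref=0.0000 raw=[0.0000 0.0000 0.0000]
After op 2 tick(1): ref=1.0000 raw=[1.5000 1.5000 2.0000]
After op 3 tick(7): ref=8.0000 raw=[12.0000 12.0000 16.0000]
After op 4 sync(1): ref=8.0000 raw=[12.0000 8.0000 16.0000]
After op 5 sync(0): ref=8.0000 raw=[8.0000 8.0000 16.0000]
Wrap final raw readings (mod 100): 8.0000 mod 100 = 8.0000; 8.0000 mod 100 = 8.0000; 16.0000 mod 100 = 16.0000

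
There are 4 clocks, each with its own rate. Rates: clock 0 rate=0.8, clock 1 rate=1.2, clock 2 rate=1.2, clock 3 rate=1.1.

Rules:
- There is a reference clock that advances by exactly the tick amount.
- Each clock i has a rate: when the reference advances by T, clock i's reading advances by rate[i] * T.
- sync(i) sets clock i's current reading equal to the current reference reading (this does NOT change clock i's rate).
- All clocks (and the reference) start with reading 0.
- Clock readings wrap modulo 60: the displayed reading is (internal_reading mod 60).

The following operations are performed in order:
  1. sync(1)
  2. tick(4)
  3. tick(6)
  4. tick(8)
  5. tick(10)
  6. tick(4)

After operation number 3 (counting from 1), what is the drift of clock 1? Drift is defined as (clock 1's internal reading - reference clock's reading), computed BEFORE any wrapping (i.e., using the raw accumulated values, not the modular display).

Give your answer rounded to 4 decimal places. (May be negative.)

After op 1 sync(1): ref=0.0000 raw=[0.0000 0.0000 0.0000 0.0000]
After op 2 tick(4): ref=4.0000 raw=[3.2000 4.8000 4.8000 4.4000]
After op 3 tick(6): ref=10.0000 raw=[8.0000 12.0000 12.0000 11.0000]
Drift of clock 1 after op 3: 12.0000 - 10.0000 = 2.0000

Answer: 2.0000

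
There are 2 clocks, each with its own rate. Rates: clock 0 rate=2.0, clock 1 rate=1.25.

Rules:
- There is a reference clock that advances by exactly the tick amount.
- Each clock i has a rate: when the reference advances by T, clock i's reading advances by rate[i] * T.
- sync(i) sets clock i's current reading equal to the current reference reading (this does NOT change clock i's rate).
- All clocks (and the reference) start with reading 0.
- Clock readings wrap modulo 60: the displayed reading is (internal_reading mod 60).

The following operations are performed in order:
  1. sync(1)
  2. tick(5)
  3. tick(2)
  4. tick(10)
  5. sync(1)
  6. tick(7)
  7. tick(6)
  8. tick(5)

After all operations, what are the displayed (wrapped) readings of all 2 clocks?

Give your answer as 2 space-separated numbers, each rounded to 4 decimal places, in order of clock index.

Answer: 10.0000 39.5000

Derivation:
After op 1 sync(1): ref=0.0000 raw=[0.0000 0.0000]
After op 2 tick(5): ref=5.0000 raw=[10.0000 6.2500]
After op 3 tick(2): ref=7.0000 raw=[14.0000 8.7500]
After op 4 tick(10): ref=17.0000 raw=[34.0000 21.2500]
After op 5 sync(1): ref=17.0000 raw=[34.0000 17.0000]
After op 6 tick(7): ref=24.0000 raw=[48.0000 25.7500]
After op 7 tick(6): ref=30.0000 raw=[60.0000 33.2500]
After op 8 tick(5): ref=35.0000 raw=[70.0000 39.5000]
Wrap final raw readings (mod 60): 70.0000 mod 60 = 10.0000; 39.5000 mod 60 = 39.5000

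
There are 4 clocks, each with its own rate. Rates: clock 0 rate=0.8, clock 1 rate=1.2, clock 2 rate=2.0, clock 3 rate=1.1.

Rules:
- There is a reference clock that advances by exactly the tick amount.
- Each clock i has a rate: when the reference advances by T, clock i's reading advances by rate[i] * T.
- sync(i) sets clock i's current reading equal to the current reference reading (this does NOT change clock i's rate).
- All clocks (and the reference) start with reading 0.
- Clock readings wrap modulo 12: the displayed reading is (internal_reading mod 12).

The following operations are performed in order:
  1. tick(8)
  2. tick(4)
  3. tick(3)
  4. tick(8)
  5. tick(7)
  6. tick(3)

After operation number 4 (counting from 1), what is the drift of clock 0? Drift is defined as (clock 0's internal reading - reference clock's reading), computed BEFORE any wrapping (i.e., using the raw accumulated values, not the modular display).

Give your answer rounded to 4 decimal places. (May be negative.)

Answer: -4.6000

Derivation:
After op 1 tick(8): ref=8.0000 raw=[6.4000 9.6000 16.0000 8.8000]
After op 2 tick(4): ref=12.0000 raw=[9.6000 14.4000 24.0000 13.2000]
After op 3 tick(3): ref=15.0000 raw=[12.0000 18.0000 30.0000 16.5000]
After op 4 tick(8): ref=23.0000 raw=[18.4000 27.6000 46.0000 25.3000]
Drift of clock 0 after op 4: 18.4000 - 23.0000 = -4.6000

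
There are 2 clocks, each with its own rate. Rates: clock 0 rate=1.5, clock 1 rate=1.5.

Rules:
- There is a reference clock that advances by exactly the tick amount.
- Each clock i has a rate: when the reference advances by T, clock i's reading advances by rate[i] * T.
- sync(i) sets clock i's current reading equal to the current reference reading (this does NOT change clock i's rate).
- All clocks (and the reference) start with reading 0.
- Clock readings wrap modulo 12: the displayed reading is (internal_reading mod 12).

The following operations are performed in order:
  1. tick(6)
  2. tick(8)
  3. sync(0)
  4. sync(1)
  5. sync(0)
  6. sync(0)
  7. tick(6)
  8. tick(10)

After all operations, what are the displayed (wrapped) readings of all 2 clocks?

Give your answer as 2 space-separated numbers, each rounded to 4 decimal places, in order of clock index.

Answer: 2.0000 2.0000

Derivation:
After op 1 tick(6): ref=6.0000 raw=[9.0000 9.0000]
After op 2 tick(8): ref=14.0000 raw=[21.0000 21.0000]
After op 3 sync(0): ref=14.0000 raw=[14.0000 21.0000]
After op 4 sync(1): ref=14.0000 raw=[14.0000 14.0000]
After op 5 sync(0): ref=14.0000 raw=[14.0000 14.0000]
After op 6 sync(0): ref=14.0000 raw=[14.0000 14.0000]
After op 7 tick(6): ref=20.0000 raw=[23.0000 23.0000]
After op 8 tick(10): ref=30.0000 raw=[38.0000 38.0000]
Wrap final raw readings (mod 12): 38.0000 mod 12 = 2.0000; 38.0000 mod 12 = 2.0000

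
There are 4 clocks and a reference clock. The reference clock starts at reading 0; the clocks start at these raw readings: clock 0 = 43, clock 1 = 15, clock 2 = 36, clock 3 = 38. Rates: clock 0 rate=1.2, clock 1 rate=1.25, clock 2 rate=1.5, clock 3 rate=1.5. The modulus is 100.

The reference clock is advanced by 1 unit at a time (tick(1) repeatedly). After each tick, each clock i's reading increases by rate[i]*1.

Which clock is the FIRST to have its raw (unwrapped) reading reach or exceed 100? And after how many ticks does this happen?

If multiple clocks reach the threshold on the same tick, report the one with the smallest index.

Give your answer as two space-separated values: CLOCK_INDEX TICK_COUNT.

Answer: 3 42

Derivation:
clock 0: start=43, rate=1.2, needs 100-43 = 57; ticks = ceil(57/1.2) = ceil(47.5000) = 48; reading at tick 48 = 43 + 1.2*48 = 100.6000
clock 1: start=15, rate=1.25, needs 100-15 = 85; ticks = ceil(85/1.25) = ceil(68.0000) = 68; reading at tick 68 = 15 + 1.25*68 = 100.0000
clock 2: start=36, rate=1.5, needs 100-36 = 64; ticks = ceil(64/1.5) = ceil(42.6667) = 43; reading at tick 43 = 36 + 1.5*43 = 100.5000
clock 3: start=38, rate=1.5, needs 100-38 = 62; ticks = ceil(62/1.5) = ceil(41.3333) = 42; reading at tick 42 = 38 + 1.5*42 = 101.0000
Minimum tick count = 42; winners = [3]; smallest index = 3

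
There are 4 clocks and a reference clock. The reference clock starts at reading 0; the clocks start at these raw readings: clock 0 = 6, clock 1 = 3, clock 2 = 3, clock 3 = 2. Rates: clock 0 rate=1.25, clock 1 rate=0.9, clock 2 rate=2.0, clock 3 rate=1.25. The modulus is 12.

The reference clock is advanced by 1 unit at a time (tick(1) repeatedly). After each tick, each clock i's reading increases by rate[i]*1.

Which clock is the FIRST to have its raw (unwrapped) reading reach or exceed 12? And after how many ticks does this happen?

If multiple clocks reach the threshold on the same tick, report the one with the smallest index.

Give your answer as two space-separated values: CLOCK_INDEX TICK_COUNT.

clock 0: start=6, rate=1.25, needs 12-6 = 6; ticks = ceil(6/1.25) = ceil(4.8000) = 5; reading at tick 5 = 6 + 1.25*5 = 12.2500
clock 1: start=3, rate=0.9, needs 12-3 = 9; ticks = ceil(9/0.9) = ceil(10.0000) = 10; reading at tick 10 = 3 + 0.9*10 = 12.0000
clock 2: start=3, rate=2.0, needs 12-3 = 9; ticks = ceil(9/2.0) = ceil(4.5000) = 5; reading at tick 5 = 3 + 2.0*5 = 13.0000
clock 3: start=2, rate=1.25, needs 12-2 = 10; ticks = ceil(10/1.25) = ceil(8.0000) = 8; reading at tick 8 = 2 + 1.25*8 = 12.0000
Minimum tick count = 5; winners = [0, 2]; smallest index = 0

Answer: 0 5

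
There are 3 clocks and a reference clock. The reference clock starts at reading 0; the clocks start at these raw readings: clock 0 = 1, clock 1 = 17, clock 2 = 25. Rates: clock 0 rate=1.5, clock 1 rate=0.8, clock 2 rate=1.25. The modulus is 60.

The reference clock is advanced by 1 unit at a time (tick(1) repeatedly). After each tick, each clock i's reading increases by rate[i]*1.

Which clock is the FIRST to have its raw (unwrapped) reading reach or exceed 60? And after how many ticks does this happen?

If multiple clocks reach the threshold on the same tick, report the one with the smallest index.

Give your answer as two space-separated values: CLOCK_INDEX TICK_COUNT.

Answer: 2 28

Derivation:
clock 0: start=1, rate=1.5, needs 60-1 = 59; ticks = ceil(59/1.5) = ceil(39.3333) = 40; reading at tick 40 = 1 + 1.5*40 = 61.0000
clock 1: start=17, rate=0.8, needs 60-17 = 43; ticks = ceil(43/0.8) = ceil(53.7500) = 54; reading at tick 54 = 17 + 0.8*54 = 60.2000
clock 2: start=25, rate=1.25, needs 60-25 = 35; ticks = ceil(35/1.25) = ceil(28.0000) = 28; reading at tick 28 = 25 + 1.25*28 = 60.0000
Minimum tick count = 28; winners = [2]; smallest index = 2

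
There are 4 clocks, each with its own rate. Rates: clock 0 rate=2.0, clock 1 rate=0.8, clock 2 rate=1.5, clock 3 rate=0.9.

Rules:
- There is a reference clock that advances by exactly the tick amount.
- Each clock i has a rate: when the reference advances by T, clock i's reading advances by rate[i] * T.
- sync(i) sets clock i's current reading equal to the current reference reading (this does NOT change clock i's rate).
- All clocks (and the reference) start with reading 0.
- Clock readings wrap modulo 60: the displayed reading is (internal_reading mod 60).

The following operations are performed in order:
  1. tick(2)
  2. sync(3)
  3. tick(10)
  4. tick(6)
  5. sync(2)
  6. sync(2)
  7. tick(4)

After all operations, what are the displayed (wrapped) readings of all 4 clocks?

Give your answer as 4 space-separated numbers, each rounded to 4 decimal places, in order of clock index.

After op 1 tick(2): ref=2.0000 raw=[4.0000 1.6000 3.0000 1.8000]
After op 2 sync(3): ref=2.0000 raw=[4.0000 1.6000 3.0000 2.0000]
After op 3 tick(10): ref=12.0000 raw=[24.0000 9.6000 18.0000 11.0000]
After op 4 tick(6): ref=18.0000 raw=[36.0000 14.4000 27.0000 16.4000]
After op 5 sync(2): ref=18.0000 raw=[36.0000 14.4000 18.0000 16.4000]
After op 6 sync(2): ref=18.0000 raw=[36.0000 14.4000 18.0000 16.4000]
After op 7 tick(4): ref=22.0000 raw=[44.0000 17.6000 24.0000 20.0000]
Wrap final raw readings (mod 60): 44.0000 mod 60 = 44.0000; 17.6000 mod 60 = 17.6000; 24.0000 mod 60 = 24.0000; 20.0000 mod 60 = 20.0000

Answer: 44.0000 17.6000 24.0000 20.0000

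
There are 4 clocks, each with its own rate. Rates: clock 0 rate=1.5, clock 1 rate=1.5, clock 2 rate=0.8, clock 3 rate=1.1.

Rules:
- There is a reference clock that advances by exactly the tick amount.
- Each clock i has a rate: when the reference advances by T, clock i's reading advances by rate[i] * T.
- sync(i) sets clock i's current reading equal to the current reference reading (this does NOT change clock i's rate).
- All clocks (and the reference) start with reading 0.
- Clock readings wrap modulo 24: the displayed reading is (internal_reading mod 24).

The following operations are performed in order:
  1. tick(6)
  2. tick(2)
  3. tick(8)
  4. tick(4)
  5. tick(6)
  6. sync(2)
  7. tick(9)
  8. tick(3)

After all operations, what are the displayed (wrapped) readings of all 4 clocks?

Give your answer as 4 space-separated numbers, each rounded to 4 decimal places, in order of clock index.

After op 1 tick(6): ref=6.0000 raw=[9.0000 9.0000 4.8000 6.6000]
After op 2 tick(2): ref=8.0000 raw=[12.0000 12.0000 6.4000 8.8000]
After op 3 tick(8): ref=16.0000 raw=[24.0000 24.0000 12.8000 17.6000]
After op 4 tick(4): ref=20.0000 raw=[30.0000 30.0000 16.0000 22.0000]
After op 5 tick(6): ref=26.0000 raw=[39.0000 39.0000 20.8000 28.6000]
After op 6 sync(2): ref=26.0000 raw=[39.0000 39.0000 26.0000 28.6000]
After op 7 tick(9): ref=35.0000 raw=[52.5000 52.5000 33.2000 38.5000]
After op 8 tick(3): ref=38.0000 raw=[57.0000 57.0000 35.6000 41.8000]
Wrap final raw readings (mod 24): 57.0000 mod 24 = 9.0000; 57.0000 mod 24 = 9.0000; 35.6000 mod 24 = 11.6000; 41.8000 mod 24 = 17.8000

Answer: 9.0000 9.0000 11.6000 17.8000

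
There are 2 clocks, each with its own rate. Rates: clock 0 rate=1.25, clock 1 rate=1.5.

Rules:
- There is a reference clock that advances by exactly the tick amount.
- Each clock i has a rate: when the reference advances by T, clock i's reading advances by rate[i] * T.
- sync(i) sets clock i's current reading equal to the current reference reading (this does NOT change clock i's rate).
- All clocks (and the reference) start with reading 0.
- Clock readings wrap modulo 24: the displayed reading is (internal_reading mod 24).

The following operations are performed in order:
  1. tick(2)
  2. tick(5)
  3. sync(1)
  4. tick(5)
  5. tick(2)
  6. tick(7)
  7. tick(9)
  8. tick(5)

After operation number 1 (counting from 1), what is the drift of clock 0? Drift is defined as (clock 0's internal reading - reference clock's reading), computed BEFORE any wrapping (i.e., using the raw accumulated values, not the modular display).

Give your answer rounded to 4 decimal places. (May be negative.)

Answer: 0.5000

Derivation:
After op 1 tick(2): ref=2.0000 raw=[2.5000 3.0000]
Drift of clock 0 after op 1: 2.5000 - 2.0000 = 0.5000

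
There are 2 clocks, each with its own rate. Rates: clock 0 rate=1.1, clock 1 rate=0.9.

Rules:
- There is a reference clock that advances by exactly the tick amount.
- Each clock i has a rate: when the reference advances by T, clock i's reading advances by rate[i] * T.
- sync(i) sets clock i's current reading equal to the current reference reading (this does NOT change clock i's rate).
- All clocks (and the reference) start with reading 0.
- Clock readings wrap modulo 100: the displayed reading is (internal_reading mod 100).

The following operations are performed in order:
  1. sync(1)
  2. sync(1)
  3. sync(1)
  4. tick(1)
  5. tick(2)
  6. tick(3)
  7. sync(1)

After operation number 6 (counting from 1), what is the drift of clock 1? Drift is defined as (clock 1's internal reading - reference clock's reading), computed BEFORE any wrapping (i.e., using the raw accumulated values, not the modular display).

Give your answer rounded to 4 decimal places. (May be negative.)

Answer: -0.6000

Derivation:
After op 1 sync(1): ref=0.0000 raw=[0.0000 0.0000]
After op 2 sync(1): ref=0.0000 raw=[0.0000 0.0000]
After op 3 sync(1): ref=0.0000 raw=[0.0000 0.0000]
After op 4 tick(1): ref=1.0000 raw=[1.1000 0.9000]
After op 5 tick(2): ref=3.0000 raw=[3.3000 2.7000]
After op 6 tick(3): ref=6.0000 raw=[6.6000 5.4000]
Drift of clock 1 after op 6: 5.4000 - 6.0000 = -0.6000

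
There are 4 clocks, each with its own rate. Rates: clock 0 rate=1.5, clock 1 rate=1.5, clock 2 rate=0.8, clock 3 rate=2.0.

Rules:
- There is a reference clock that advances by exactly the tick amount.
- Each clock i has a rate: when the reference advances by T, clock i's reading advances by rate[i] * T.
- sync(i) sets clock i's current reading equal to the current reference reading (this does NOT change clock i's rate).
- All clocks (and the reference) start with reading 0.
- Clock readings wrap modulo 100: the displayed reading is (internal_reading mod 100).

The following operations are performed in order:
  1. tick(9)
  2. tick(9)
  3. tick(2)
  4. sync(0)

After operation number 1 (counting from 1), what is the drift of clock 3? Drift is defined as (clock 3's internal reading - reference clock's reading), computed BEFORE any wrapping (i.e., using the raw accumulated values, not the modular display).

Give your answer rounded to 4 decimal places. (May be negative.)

Answer: 9.0000

Derivation:
After op 1 tick(9): ref=9.0000 raw=[13.5000 13.5000 7.2000 18.0000]
Drift of clock 3 after op 1: 18.0000 - 9.0000 = 9.0000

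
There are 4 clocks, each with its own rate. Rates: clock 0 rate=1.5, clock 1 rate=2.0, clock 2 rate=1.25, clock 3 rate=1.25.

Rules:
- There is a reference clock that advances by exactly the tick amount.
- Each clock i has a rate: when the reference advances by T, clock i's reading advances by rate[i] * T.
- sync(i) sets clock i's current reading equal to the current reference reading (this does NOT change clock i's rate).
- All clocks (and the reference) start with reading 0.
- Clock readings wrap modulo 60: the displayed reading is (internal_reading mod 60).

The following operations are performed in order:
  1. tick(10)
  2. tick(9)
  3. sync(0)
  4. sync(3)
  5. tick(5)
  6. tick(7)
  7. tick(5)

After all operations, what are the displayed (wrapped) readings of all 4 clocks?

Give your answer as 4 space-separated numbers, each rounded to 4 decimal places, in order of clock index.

After op 1 tick(10): ref=10.0000 raw=[15.0000 20.0000 12.5000 12.5000]
After op 2 tick(9): ref=19.0000 raw=[28.5000 38.0000 23.7500 23.7500]
After op 3 sync(0): ref=19.0000 raw=[19.0000 38.0000 23.7500 23.7500]
After op 4 sync(3): ref=19.0000 raw=[19.0000 38.0000 23.7500 19.0000]
After op 5 tick(5): ref=24.0000 raw=[26.5000 48.0000 30.0000 25.2500]
After op 6 tick(7): ref=31.0000 raw=[37.0000 62.0000 38.7500 34.0000]
After op 7 tick(5): ref=36.0000 raw=[44.5000 72.0000 45.0000 40.2500]
Wrap final raw readings (mod 60): 44.5000 mod 60 = 44.5000; 72.0000 mod 60 = 12.0000; 45.0000 mod 60 = 45.0000; 40.2500 mod 60 = 40.2500

Answer: 44.5000 12.0000 45.0000 40.2500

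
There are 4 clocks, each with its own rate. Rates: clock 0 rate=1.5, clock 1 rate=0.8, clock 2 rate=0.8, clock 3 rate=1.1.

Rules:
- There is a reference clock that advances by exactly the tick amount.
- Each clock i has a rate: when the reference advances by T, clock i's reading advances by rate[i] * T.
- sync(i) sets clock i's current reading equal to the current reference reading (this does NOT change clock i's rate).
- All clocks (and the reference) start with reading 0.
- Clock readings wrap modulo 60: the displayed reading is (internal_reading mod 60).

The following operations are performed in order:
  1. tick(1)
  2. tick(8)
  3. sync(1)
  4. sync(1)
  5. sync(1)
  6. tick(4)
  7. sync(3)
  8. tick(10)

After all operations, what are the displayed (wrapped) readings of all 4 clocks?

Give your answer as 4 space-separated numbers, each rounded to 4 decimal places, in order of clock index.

Answer: 34.5000 20.2000 18.4000 24.0000

Derivation:
After op 1 tick(1): ref=1.0000 raw=[1.5000 0.8000 0.8000 1.1000]
After op 2 tick(8): ref=9.0000 raw=[13.5000 7.2000 7.2000 9.9000]
After op 3 sync(1): ref=9.0000 raw=[13.5000 9.0000 7.2000 9.9000]
After op 4 sync(1): ref=9.0000 raw=[13.5000 9.0000 7.2000 9.9000]
After op 5 sync(1): ref=9.0000 raw=[13.5000 9.0000 7.2000 9.9000]
After op 6 tick(4): ref=13.0000 raw=[19.5000 12.2000 10.4000 14.3000]
After op 7 sync(3): ref=13.0000 raw=[19.5000 12.2000 10.4000 13.0000]
After op 8 tick(10): ref=23.0000 raw=[34.5000 20.2000 18.4000 24.0000]
Wrap final raw readings (mod 60): 34.5000 mod 60 = 34.5000; 20.2000 mod 60 = 20.2000; 18.4000 mod 60 = 18.4000; 24.0000 mod 60 = 24.0000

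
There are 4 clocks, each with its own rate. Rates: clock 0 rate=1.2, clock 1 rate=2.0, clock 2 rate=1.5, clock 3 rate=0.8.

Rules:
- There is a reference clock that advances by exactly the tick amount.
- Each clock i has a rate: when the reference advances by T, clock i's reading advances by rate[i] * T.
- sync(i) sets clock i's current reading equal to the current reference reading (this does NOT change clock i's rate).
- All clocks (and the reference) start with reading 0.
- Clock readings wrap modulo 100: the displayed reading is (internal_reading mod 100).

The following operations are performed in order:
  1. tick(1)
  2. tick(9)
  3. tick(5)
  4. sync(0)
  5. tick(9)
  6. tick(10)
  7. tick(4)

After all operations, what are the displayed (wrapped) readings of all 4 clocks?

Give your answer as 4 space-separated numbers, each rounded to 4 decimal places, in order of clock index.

After op 1 tick(1): ref=1.0000 raw=[1.2000 2.0000 1.5000 0.8000]
After op 2 tick(9): ref=10.0000 raw=[12.0000 20.0000 15.0000 8.0000]
After op 3 tick(5): ref=15.0000 raw=[18.0000 30.0000 22.5000 12.0000]
After op 4 sync(0): ref=15.0000 raw=[15.0000 30.0000 22.5000 12.0000]
After op 5 tick(9): ref=24.0000 raw=[25.8000 48.0000 36.0000 19.2000]
After op 6 tick(10): ref=34.0000 raw=[37.8000 68.0000 51.0000 27.2000]
After op 7 tick(4): ref=38.0000 raw=[42.6000 76.0000 57.0000 30.4000]
Wrap final raw readings (mod 100): 42.6000 mod 100 = 42.6000; 76.0000 mod 100 = 76.0000; 57.0000 mod 100 = 57.0000; 30.4000 mod 100 = 30.4000

Answer: 42.6000 76.0000 57.0000 30.4000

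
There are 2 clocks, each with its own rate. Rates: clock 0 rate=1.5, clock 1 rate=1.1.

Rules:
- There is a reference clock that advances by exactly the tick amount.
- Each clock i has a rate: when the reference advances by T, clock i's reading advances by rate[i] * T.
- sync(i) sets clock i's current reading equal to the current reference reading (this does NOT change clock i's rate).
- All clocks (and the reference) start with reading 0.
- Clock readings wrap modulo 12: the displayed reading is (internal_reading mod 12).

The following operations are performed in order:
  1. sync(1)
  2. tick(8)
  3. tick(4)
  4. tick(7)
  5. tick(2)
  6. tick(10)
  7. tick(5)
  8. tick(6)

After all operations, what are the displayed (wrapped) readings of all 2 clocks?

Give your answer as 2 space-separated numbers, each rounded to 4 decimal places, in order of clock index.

Answer: 3.0000 10.2000

Derivation:
After op 1 sync(1): ref=0.0000 raw=[0.0000 0.0000]
After op 2 tick(8): ref=8.0000 raw=[12.0000 8.8000]
After op 3 tick(4): ref=12.0000 raw=[18.0000 13.2000]
After op 4 tick(7): ref=19.0000 raw=[28.5000 20.9000]
After op 5 tick(2): ref=21.0000 raw=[31.5000 23.1000]
After op 6 tick(10): ref=31.0000 raw=[46.5000 34.1000]
After op 7 tick(5): ref=36.0000 raw=[54.0000 39.6000]
After op 8 tick(6): ref=42.0000 raw=[63.0000 46.2000]
Wrap final raw readings (mod 12): 63.0000 mod 12 = 3.0000; 46.2000 mod 12 = 10.2000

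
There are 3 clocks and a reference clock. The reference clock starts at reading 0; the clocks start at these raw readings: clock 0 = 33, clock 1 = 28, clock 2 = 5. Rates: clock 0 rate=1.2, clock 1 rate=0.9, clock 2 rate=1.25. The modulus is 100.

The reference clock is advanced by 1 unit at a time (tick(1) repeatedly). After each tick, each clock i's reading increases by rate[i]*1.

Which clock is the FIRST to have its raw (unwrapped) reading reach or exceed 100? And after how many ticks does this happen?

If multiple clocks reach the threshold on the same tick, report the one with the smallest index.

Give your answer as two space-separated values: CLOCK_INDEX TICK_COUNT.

Answer: 0 56

Derivation:
clock 0: start=33, rate=1.2, needs 100-33 = 67; ticks = ceil(67/1.2) = ceil(55.8333) = 56; reading at tick 56 = 33 + 1.2*56 = 100.2000
clock 1: start=28, rate=0.9, needs 100-28 = 72; ticks = ceil(72/0.9) = ceil(80.0000) = 80; reading at tick 80 = 28 + 0.9*80 = 100.0000
clock 2: start=5, rate=1.25, needs 100-5 = 95; ticks = ceil(95/1.25) = ceil(76.0000) = 76; reading at tick 76 = 5 + 1.25*76 = 100.0000
Minimum tick count = 56; winners = [0]; smallest index = 0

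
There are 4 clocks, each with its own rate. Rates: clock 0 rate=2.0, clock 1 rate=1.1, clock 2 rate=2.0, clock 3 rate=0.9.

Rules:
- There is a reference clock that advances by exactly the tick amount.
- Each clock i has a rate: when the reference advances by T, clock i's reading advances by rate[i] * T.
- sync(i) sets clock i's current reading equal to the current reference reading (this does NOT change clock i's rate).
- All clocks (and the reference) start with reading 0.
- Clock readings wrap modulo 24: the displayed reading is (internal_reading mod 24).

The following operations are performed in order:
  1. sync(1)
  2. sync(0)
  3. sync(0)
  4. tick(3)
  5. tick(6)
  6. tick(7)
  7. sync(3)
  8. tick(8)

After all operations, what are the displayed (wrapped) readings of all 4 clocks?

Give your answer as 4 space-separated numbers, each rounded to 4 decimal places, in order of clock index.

Answer: 0.0000 2.4000 0.0000 23.2000

Derivation:
After op 1 sync(1): ref=0.0000 raw=[0.0000 0.0000 0.0000 0.0000]
After op 2 sync(0): ref=0.0000 raw=[0.0000 0.0000 0.0000 0.0000]
After op 3 sync(0): ref=0.0000 raw=[0.0000 0.0000 0.0000 0.0000]
After op 4 tick(3): ref=3.0000 raw=[6.0000 3.3000 6.0000 2.7000]
After op 5 tick(6): ref=9.0000 raw=[18.0000 9.9000 18.0000 8.1000]
After op 6 tick(7): ref=16.0000 raw=[32.0000 17.6000 32.0000 14.4000]
After op 7 sync(3): ref=16.0000 raw=[32.0000 17.6000 32.0000 16.0000]
After op 8 tick(8): ref=24.0000 raw=[48.0000 26.4000 48.0000 23.2000]
Wrap final raw readings (mod 24): 48.0000 mod 24 = 0.0000; 26.4000 mod 24 = 2.4000; 48.0000 mod 24 = 0.0000; 23.2000 mod 24 = 23.2000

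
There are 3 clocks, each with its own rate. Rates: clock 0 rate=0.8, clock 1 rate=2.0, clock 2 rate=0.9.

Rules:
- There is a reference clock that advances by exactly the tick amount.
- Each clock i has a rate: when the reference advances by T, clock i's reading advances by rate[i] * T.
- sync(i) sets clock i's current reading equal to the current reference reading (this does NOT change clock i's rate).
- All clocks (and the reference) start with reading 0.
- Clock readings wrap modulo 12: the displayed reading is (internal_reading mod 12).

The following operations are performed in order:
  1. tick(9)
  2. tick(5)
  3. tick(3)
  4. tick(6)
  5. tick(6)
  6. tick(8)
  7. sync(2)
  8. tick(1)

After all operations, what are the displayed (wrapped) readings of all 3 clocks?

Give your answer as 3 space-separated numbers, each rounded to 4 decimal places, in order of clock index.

Answer: 6.4000 4.0000 1.9000

Derivation:
After op 1 tick(9): ref=9.0000 raw=[7.2000 18.0000 8.1000]
After op 2 tick(5): ref=14.0000 raw=[11.2000 28.0000 12.6000]
After op 3 tick(3): ref=17.0000 raw=[13.6000 34.0000 15.3000]
After op 4 tick(6): ref=23.0000 raw=[18.4000 46.0000 20.7000]
After op 5 tick(6): ref=29.0000 raw=[23.2000 58.0000 26.1000]
After op 6 tick(8): ref=37.0000 raw=[29.6000 74.0000 33.3000]
After op 7 sync(2): ref=37.0000 raw=[29.6000 74.0000 37.0000]
After op 8 tick(1): ref=38.0000 raw=[30.4000 76.0000 37.9000]
Wrap final raw readings (mod 12): 30.4000 mod 12 = 6.4000; 76.0000 mod 12 = 4.0000; 37.9000 mod 12 = 1.9000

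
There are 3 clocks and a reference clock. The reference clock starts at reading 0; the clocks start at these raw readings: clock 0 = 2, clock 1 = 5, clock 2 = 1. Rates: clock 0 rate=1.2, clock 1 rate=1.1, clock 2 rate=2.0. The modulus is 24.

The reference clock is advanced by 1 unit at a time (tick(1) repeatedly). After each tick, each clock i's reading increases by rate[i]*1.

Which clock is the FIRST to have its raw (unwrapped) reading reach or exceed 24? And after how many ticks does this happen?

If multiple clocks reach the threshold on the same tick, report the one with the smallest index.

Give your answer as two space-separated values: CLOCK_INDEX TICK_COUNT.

clock 0: start=2, rate=1.2, needs 24-2 = 22; ticks = ceil(22/1.2) = ceil(18.3333) = 19; reading at tick 19 = 2 + 1.2*19 = 24.8000
clock 1: start=5, rate=1.1, needs 24-5 = 19; ticks = ceil(19/1.1) = ceil(17.2727) = 18; reading at tick 18 = 5 + 1.1*18 = 24.8000
clock 2: start=1, rate=2.0, needs 24-1 = 23; ticks = ceil(23/2.0) = ceil(11.5000) = 12; reading at tick 12 = 1 + 2.0*12 = 25.0000
Minimum tick count = 12; winners = [2]; smallest index = 2

Answer: 2 12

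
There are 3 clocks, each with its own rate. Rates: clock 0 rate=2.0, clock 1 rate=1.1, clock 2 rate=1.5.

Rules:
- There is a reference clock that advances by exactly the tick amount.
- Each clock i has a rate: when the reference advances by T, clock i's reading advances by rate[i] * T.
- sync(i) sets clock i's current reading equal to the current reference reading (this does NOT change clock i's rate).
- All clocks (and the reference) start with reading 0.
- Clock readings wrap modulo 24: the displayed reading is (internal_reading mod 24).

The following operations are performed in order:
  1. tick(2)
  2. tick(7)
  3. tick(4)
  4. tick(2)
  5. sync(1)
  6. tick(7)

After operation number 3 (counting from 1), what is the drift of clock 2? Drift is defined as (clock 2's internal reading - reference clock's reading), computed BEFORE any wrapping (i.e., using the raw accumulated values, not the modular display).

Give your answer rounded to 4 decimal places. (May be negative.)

Answer: 6.5000

Derivation:
After op 1 tick(2): ref=2.0000 raw=[4.0000 2.2000 3.0000]
After op 2 tick(7): ref=9.0000 raw=[18.0000 9.9000 13.5000]
After op 3 tick(4): ref=13.0000 raw=[26.0000 14.3000 19.5000]
Drift of clock 2 after op 3: 19.5000 - 13.0000 = 6.5000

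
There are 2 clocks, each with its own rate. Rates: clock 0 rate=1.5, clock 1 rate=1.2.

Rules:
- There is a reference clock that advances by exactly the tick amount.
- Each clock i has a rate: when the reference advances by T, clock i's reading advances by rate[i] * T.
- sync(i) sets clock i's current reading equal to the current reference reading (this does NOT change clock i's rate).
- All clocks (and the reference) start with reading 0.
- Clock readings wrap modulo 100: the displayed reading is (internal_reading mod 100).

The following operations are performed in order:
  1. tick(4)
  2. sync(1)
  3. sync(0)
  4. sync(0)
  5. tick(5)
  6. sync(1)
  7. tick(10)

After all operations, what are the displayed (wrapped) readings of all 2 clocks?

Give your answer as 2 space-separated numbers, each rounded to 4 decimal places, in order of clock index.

After op 1 tick(4): ref=4.0000 raw=[6.0000 4.8000]
After op 2 sync(1): ref=4.0000 raw=[6.0000 4.0000]
After op 3 sync(0): ref=4.0000 raw=[4.0000 4.0000]
After op 4 sync(0): ref=4.0000 raw=[4.0000 4.0000]
After op 5 tick(5): ref=9.0000 raw=[11.5000 10.0000]
After op 6 sync(1): ref=9.0000 raw=[11.5000 9.0000]
After op 7 tick(10): ref=19.0000 raw=[26.5000 21.0000]
Wrap final raw readings (mod 100): 26.5000 mod 100 = 26.5000; 21.0000 mod 100 = 21.0000

Answer: 26.5000 21.0000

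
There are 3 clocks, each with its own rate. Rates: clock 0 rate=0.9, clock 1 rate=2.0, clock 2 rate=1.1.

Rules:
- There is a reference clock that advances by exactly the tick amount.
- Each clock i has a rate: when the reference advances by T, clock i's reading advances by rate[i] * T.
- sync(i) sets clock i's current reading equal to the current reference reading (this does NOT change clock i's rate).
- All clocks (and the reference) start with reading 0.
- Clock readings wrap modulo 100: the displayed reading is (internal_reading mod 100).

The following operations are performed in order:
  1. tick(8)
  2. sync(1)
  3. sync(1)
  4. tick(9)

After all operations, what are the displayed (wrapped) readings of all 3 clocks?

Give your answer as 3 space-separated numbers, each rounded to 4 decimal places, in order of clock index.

After op 1 tick(8): ref=8.0000 raw=[7.2000 16.0000 8.8000]
After op 2 sync(1): ref=8.0000 raw=[7.2000 8.0000 8.8000]
After op 3 sync(1): ref=8.0000 raw=[7.2000 8.0000 8.8000]
After op 4 tick(9): ref=17.0000 raw=[15.3000 26.0000 18.7000]
Wrap final raw readings (mod 100): 15.3000 mod 100 = 15.3000; 26.0000 mod 100 = 26.0000; 18.7000 mod 100 = 18.7000

Answer: 15.3000 26.0000 18.7000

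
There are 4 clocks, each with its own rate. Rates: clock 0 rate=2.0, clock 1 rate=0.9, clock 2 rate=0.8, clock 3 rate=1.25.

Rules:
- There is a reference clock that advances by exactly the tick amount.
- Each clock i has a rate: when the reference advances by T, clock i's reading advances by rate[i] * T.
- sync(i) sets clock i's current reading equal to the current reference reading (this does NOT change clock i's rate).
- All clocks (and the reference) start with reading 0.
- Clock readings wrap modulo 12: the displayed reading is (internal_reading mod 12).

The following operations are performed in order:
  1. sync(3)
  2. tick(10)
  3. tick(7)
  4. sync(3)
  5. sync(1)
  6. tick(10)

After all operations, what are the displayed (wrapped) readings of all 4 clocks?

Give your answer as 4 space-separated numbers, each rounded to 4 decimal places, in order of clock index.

After op 1 sync(3): ref=0.0000 raw=[0.0000 0.0000 0.0000 0.0000]
After op 2 tick(10): ref=10.0000 raw=[20.0000 9.0000 8.0000 12.5000]
After op 3 tick(7): ref=17.0000 raw=[34.0000 15.3000 13.6000 21.2500]
After op 4 sync(3): ref=17.0000 raw=[34.0000 15.3000 13.6000 17.0000]
After op 5 sync(1): ref=17.0000 raw=[34.0000 17.0000 13.6000 17.0000]
After op 6 tick(10): ref=27.0000 raw=[54.0000 26.0000 21.6000 29.5000]
Wrap final raw readings (mod 12): 54.0000 mod 12 = 6.0000; 26.0000 mod 12 = 2.0000; 21.6000 mod 12 = 9.6000; 29.5000 mod 12 = 5.5000

Answer: 6.0000 2.0000 9.6000 5.5000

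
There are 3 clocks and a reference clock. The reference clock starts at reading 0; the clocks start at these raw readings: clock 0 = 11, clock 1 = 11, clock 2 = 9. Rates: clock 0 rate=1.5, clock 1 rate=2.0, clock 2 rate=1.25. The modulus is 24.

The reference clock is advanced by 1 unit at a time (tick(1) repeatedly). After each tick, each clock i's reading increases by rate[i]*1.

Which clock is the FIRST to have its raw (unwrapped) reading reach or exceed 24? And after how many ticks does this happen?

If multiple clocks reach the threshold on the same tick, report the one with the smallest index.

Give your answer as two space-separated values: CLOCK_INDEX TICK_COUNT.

Answer: 1 7

Derivation:
clock 0: start=11, rate=1.5, needs 24-11 = 13; ticks = ceil(13/1.5) = ceil(8.6667) = 9; reading at tick 9 = 11 + 1.5*9 = 24.5000
clock 1: start=11, rate=2.0, needs 24-11 = 13; ticks = ceil(13/2.0) = ceil(6.5000) = 7; reading at tick 7 = 11 + 2.0*7 = 25.0000
clock 2: start=9, rate=1.25, needs 24-9 = 15; ticks = ceil(15/1.25) = ceil(12.0000) = 12; reading at tick 12 = 9 + 1.25*12 = 24.0000
Minimum tick count = 7; winners = [1]; smallest index = 1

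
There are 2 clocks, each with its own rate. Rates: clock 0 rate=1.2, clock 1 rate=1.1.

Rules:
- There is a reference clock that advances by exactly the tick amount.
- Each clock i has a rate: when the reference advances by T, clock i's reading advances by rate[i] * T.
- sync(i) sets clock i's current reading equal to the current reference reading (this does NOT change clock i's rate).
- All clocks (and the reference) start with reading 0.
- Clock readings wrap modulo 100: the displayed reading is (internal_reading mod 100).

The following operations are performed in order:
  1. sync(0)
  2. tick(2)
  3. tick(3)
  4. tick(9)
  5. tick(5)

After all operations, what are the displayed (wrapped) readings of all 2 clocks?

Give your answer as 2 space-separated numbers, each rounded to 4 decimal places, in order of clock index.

Answer: 22.8000 20.9000

Derivation:
After op 1 sync(0): ref=0.0000 raw=[0.0000 0.0000]
After op 2 tick(2): ref=2.0000 raw=[2.4000 2.2000]
After op 3 tick(3): ref=5.0000 raw=[6.0000 5.5000]
After op 4 tick(9): ref=14.0000 raw=[16.8000 15.4000]
After op 5 tick(5): ref=19.0000 raw=[22.8000 20.9000]
Wrap final raw readings (mod 100): 22.8000 mod 100 = 22.8000; 20.9000 mod 100 = 20.9000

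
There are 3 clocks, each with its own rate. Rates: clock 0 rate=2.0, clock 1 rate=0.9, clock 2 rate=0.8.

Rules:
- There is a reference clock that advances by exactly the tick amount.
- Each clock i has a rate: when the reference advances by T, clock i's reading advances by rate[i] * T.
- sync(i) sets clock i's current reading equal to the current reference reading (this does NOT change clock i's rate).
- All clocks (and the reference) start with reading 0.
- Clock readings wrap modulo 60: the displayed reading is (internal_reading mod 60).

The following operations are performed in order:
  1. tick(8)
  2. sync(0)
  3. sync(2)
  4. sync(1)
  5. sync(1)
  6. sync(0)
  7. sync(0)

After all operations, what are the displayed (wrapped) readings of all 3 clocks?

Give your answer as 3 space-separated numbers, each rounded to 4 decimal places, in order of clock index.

After op 1 tick(8): ref=8.0000 raw=[16.0000 7.2000 6.4000]
After op 2 sync(0): ref=8.0000 raw=[8.0000 7.2000 6.4000]
After op 3 sync(2): ref=8.0000 raw=[8.0000 7.2000 8.0000]
After op 4 sync(1): ref=8.0000 raw=[8.0000 8.0000 8.0000]
After op 5 sync(1): ref=8.0000 raw=[8.0000 8.0000 8.0000]
After op 6 sync(0): ref=8.0000 raw=[8.0000 8.0000 8.0000]
After op 7 sync(0): ref=8.0000 raw=[8.0000 8.0000 8.0000]
Wrap final raw readings (mod 60): 8.0000 mod 60 = 8.0000; 8.0000 mod 60 = 8.0000; 8.0000 mod 60 = 8.0000

Answer: 8.0000 8.0000 8.0000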